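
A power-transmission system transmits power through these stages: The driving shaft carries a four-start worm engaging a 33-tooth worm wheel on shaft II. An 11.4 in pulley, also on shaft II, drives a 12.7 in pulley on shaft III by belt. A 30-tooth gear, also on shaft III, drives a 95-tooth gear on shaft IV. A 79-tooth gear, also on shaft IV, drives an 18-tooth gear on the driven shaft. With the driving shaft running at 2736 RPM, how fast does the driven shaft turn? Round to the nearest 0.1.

412.6 RPM

worm 33/4 = 8.25 → 2736/8.25 = 331.64 RPM
belt 12.7/11.4 = 1.114 → 331.64/1.114 = 297.69 RPM
gear mesh 95/30 = 3.1667 → 297.69/3.1667 = 94.007 RPM
gear mesh 18/79 = 0.22785 → 94.007/0.22785 = 412.59 RPM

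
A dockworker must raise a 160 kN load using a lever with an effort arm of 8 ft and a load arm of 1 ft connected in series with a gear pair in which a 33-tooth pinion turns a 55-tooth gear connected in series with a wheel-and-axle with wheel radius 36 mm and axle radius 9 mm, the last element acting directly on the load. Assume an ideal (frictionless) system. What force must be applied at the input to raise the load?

Lever MA = effort arm / load arm = 8/1 = 8.
Gear pair MA = 55/33 = 1.6667.
Wheel-and-axle MA = R/r = 36/9 = 4.
Combined ideal MA = 8 × 1.6667 × 4 = 53.333.
Effort = load / MA = 160 / 53.333 = 3 kN.

3 kN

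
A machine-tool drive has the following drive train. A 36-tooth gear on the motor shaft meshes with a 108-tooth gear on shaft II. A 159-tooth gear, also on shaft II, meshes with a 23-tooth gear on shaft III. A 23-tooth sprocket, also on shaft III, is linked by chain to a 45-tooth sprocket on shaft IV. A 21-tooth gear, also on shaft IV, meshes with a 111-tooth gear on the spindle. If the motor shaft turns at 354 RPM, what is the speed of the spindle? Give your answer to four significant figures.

Gear mesh: ratio = 108/36 = 3, so shaft II turns at 354 / 3 = 118 RPM.
Gear mesh: ratio = 23/159 = 0.14465, so shaft III turns at 118 / 0.14465 = 815.74 RPM.
Chain: ratio = 45/23 = 1.9565, so shaft IV turns at 815.74 / 1.9565 = 416.93 RPM.
Gear mesh: ratio = 111/21 = 5.2857, so the spindle turns at 416.93 / 5.2857 = 78.879 RPM.

78.88 RPM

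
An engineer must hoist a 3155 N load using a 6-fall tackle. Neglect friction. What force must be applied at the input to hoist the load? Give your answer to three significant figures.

526 N

Block-and-tackle MA = number of supporting rope parts = 6.
Effort = load / MA = 3155 / 6 = 525.83 N.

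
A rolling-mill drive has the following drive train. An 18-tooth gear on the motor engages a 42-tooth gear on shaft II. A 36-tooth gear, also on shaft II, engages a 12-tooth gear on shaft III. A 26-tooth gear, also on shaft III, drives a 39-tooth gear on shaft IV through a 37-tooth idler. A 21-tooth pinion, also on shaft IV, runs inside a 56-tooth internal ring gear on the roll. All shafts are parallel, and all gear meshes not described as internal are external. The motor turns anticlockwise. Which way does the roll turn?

the motor → shaft II: external mesh, 1 reversal → CW.
shaft II → shaft III: external mesh, 1 reversal → CCW.
shaft III → shaft IV: driver → idler → driven is 2 external meshes, 2 reversals → CCW.
shaft IV → the roll: internal mesh, same direction → CCW.
4 reversals in total — an even number — so the roll turns the same way as the motor.

anticlockwise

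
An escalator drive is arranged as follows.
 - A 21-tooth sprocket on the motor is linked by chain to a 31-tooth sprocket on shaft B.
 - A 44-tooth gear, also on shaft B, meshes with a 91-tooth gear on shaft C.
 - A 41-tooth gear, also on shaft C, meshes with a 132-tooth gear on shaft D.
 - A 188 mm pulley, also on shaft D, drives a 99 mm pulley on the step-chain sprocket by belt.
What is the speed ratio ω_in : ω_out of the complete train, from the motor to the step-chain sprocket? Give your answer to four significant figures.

5.176

Each stage contributes driven/driver: chain 31/21 = 1.4762, gear mesh 91/44 = 2.0682, gear mesh 132/41 = 3.2195, belt 99/188 = 0.5266.
Overall: 1.4762 × 2.0682 × 3.2195 × 0.5266 = 5.1761.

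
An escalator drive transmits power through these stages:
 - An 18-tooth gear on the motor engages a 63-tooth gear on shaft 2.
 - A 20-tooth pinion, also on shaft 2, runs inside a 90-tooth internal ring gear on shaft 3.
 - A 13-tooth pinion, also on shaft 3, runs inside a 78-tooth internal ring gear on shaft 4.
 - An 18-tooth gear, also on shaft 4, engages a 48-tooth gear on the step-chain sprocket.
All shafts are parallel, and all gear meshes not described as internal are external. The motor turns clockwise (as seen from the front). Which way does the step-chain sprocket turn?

clockwise

the motor → shaft 2: external mesh, 1 reversal → CCW.
shaft 2 → shaft 3: internal mesh, same direction → CCW.
shaft 3 → shaft 4: internal mesh, same direction → CCW.
shaft 4 → the step-chain sprocket: external mesh, 1 reversal → CW.
2 reversals in total — an even number — so the step-chain sprocket turns the same way as the motor.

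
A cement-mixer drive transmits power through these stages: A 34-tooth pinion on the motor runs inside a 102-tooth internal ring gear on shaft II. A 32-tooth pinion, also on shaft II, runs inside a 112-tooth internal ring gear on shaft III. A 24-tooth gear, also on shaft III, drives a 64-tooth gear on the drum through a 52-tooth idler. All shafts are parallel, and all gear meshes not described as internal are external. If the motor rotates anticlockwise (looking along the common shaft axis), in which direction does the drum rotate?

anticlockwise

the motor → shaft II: internal mesh, same direction → CCW.
shaft II → shaft III: internal mesh, same direction → CCW.
shaft III → the drum: driver → idler → driven is 2 external meshes, 2 reversals → CCW.
2 reversals in total — an even number — so the drum turns the same way as the motor.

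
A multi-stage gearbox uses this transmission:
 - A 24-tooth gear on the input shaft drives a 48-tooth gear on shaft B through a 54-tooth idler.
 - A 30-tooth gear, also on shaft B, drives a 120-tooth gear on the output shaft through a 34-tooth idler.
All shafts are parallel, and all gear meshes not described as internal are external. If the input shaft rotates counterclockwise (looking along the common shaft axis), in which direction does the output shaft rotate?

counterclockwise

the input shaft → shaft B: driver → idler → driven is 2 external meshes, 2 reversals → CCW.
shaft B → the output shaft: driver → idler → driven is 2 external meshes, 2 reversals → CCW.
4 reversals in total — an even number — so the output shaft turns the same way as the input shaft.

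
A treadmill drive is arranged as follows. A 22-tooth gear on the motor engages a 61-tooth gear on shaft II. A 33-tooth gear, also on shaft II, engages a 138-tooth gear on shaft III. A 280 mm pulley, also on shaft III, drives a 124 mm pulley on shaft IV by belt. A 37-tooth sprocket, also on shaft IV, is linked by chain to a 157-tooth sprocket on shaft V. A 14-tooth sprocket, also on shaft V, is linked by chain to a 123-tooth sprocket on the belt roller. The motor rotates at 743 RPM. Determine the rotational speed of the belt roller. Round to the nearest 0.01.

the motor → shaft II (gear mesh, 61/22): 743 ÷ 2.7727 = 267.97 RPM
shaft II → shaft III (gear mesh, 138/33): 267.97 ÷ 4.1818 = 64.079 RPM
shaft III → shaft IV (belt, 124/280): 64.079 ÷ 0.44286 = 144.69 RPM
shaft IV → shaft V (chain, 157/37): 144.69 ÷ 4.2432 = 34.1 RPM
shaft V → the belt roller (chain, 123/14): 34.1 ÷ 8.7857 = 3.8813 RPM

3.88 RPM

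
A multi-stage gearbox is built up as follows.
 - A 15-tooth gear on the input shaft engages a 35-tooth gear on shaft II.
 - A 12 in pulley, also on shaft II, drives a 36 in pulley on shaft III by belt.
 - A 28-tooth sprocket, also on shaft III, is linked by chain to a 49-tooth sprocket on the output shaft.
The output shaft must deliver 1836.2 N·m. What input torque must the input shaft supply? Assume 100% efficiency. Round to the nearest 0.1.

149.9 N·m

Overall ratio R = 2.3333 × 3 × 1.75 = 12.25.
Input torque = output torque / R = 1836.2 / 12.25 = 149.89 N·m.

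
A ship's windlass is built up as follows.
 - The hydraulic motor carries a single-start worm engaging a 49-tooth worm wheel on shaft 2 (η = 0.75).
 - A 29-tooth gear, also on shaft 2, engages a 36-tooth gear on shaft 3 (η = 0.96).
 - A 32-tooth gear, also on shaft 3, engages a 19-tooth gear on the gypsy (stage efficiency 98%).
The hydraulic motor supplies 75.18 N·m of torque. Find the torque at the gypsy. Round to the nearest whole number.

After the worm (49/1): 75.18 × 49 × 0.75 = 2762.9 N·m
After the gear mesh (36/29): 2762.9 × 1.2414 × 0.96 = 3292.6 N·m
After the gear mesh (19/32): 3292.6 × 0.59375 × 0.98 = 1915.9 N·m

1916 N·m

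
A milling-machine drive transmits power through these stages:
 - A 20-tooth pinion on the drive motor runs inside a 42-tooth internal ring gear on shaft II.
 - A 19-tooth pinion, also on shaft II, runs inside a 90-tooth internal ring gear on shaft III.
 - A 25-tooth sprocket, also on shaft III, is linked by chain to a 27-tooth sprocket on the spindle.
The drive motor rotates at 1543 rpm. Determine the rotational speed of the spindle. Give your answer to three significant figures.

the drive motor → shaft II (internal gear, 42/20): 1543 ÷ 2.1 = 734.76 rpm
shaft II → shaft III (internal gear, 90/19): 734.76 ÷ 4.7368 = 155.12 rpm
shaft III → the spindle (chain, 27/25): 155.12 ÷ 1.08 = 143.63 rpm

144 rpm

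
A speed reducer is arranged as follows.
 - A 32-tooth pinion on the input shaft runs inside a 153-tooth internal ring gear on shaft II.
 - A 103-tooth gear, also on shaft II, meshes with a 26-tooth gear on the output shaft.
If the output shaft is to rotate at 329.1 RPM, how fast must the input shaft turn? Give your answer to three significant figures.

Overall ratio R = 4.7812 × 0.25243 = 1.2069.
Required input speed = output speed × R = 329.1 × 1.2069 = 397.2 RPM.

397 RPM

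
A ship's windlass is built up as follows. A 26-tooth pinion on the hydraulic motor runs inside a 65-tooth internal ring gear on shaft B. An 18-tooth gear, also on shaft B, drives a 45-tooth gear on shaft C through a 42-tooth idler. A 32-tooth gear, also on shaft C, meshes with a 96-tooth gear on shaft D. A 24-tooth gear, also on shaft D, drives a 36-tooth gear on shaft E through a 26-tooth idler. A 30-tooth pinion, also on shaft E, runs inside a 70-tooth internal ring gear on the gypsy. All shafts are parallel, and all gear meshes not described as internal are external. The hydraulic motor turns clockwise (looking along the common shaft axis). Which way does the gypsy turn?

anticlockwise

the hydraulic motor → shaft B: internal mesh, same direction → CW.
shaft B → shaft C: driver → idler → driven is 2 external meshes, 2 reversals → CW.
shaft C → shaft D: external mesh, 1 reversal → CCW.
shaft D → shaft E: driver → idler → driven is 2 external meshes, 2 reversals → CCW.
shaft E → the gypsy: internal mesh, same direction → CCW.
5 reversals in total — an odd number — so the gypsy turns opposite to the hydraulic motor.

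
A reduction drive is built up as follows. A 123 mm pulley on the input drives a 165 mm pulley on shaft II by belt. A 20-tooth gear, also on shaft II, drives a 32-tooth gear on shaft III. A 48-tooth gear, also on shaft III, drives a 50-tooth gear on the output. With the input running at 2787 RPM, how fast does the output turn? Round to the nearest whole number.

the input → shaft II (belt, 165/123): 2787 ÷ 1.3415 = 2077.6 RPM
shaft II → shaft III (gear mesh, 32/20): 2077.6 ÷ 1.6 = 1298.5 RPM
shaft III → the output (gear mesh, 50/48): 1298.5 ÷ 1.0417 = 1246.5 RPM

1247 RPM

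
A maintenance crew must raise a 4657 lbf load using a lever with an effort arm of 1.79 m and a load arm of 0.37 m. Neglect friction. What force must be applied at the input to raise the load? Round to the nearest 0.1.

Lever MA = effort arm / load arm = 1.79/0.37 = 4.8378.
Effort = load / MA = 4657 / 4.8378 = 962.62 lbf.

962.6 lbf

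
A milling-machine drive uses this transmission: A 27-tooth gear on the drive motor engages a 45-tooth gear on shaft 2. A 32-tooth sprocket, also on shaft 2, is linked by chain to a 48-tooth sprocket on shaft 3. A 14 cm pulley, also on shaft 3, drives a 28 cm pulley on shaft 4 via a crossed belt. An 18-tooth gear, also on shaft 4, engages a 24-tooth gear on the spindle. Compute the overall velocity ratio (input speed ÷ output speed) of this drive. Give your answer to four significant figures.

6.667

Each stage contributes driven/driver: gear mesh 45/27 = 1.6667, chain 48/32 = 1.5, belt 28/14 = 2, gear mesh 24/18 = 1.3333.
Overall: 1.6667 × 1.5 × 2 × 1.3333 = 6.6667.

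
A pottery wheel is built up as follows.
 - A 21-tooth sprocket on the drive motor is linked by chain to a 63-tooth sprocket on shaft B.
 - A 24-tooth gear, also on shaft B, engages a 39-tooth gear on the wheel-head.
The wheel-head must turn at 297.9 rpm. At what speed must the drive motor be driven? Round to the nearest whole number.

Overall ratio R = 3 × 1.625 = 4.875.
Required input speed = output speed × R = 297.9 × 4.875 = 1452.3 rpm.

1452 rpm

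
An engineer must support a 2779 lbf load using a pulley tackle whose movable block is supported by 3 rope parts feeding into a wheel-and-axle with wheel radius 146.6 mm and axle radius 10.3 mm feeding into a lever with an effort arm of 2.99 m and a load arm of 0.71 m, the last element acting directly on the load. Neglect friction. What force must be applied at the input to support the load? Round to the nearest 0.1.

15.5 lbf

Block-and-tackle MA = number of supporting rope parts = 3.
Wheel-and-axle MA = R/r = 146.6/10.3 = 14.233.
Lever MA = effort arm / load arm = 2.99/0.71 = 4.2113.
Combined ideal MA = 3 × 14.233 × 4.2113 = 179.82.
Effort = load / MA = 2779 / 179.82 = 15.455 lbf.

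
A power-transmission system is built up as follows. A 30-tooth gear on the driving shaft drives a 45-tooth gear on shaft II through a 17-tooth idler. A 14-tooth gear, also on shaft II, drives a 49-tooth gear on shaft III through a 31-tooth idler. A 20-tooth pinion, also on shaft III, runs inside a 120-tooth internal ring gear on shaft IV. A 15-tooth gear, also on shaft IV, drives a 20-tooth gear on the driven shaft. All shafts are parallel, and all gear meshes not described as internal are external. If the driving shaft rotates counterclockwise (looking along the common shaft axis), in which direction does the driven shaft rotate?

the driving shaft → shaft II: driver → idler → driven is 2 external meshes, 2 reversals → CCW.
shaft II → shaft III: driver → idler → driven is 2 external meshes, 2 reversals → CCW.
shaft III → shaft IV: internal mesh, same direction → CCW.
shaft IV → the driven shaft: external mesh, 1 reversal → CW.
5 reversals in total — an odd number — so the driven shaft turns opposite to the driving shaft.

clockwise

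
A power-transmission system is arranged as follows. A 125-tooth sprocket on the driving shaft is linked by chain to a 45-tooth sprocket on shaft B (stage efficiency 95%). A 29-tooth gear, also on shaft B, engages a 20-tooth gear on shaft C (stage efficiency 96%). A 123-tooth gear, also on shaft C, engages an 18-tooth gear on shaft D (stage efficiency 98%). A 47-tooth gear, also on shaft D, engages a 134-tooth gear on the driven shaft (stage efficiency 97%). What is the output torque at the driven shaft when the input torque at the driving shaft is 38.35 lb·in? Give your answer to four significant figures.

After the chain (45/125): 38.35 × 0.36 × 0.95 = 13.116 lb·in
After the gear mesh (20/29): 13.116 × 0.68966 × 0.96 = 8.6835 lb·in
After the gear mesh (18/123): 8.6835 × 0.14634 × 0.98 = 1.2453 lb·in
After the gear mesh (134/47): 1.2453 × 2.8511 × 0.97 = 3.444 lb·in

3.444 lb·in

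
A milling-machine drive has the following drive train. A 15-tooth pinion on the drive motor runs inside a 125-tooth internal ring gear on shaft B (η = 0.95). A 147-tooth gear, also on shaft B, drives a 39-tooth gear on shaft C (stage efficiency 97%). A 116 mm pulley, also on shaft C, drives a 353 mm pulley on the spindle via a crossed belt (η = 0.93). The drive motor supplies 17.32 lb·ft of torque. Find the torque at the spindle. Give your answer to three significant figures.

99.9 lb·ft

internal gear 125/15 = 8.3333 → τ = 17.32·8.3333·0.95 = 137.12 lb·ft
gear mesh 39/147 = 0.26531 → τ = 137.12·0.26531·0.97 = 35.287 lb·ft
belt 353/116 = 3.0431 → τ = 35.287·3.0431·0.93 = 99.864 lb·ft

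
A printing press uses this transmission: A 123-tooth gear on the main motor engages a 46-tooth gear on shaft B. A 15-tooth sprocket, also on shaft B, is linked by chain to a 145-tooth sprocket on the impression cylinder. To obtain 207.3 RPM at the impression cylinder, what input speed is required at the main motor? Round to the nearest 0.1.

Overall ratio R = 0.37398 × 9.6667 = 3.6152.
Required input speed = output speed × R = 207.3 × 3.6152 = 749.43 RPM.

749.4 RPM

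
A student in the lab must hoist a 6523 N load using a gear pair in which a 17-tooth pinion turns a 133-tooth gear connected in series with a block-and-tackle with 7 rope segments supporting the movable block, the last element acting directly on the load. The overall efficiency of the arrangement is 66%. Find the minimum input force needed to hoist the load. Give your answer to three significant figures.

Gear pair MA = 133/17 = 7.8235.
Block-and-tackle MA = number of supporting rope parts = 7.
Combined ideal MA = 7.8235 × 7 = 54.765.
Actual MA = 54.765 × 0.66 = 36.145.
Effort = load / actual MA = 6523 / 36.145 = 180.47 N.

180 N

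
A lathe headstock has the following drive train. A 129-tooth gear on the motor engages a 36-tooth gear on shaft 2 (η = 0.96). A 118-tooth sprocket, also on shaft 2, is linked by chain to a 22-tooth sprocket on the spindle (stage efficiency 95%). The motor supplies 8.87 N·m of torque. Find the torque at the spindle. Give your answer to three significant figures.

0.421 N·m

Gear mesh: ratio = 36/129 = 0.27907; torque at shaft 2 = 8.87 × 0.27907 × 0.96 = 2.3763 N·m.
Chain: ratio = 22/118 = 0.18644; torque at the spindle = 2.3763 × 0.18644 × 0.95 = 0.42089 N·m.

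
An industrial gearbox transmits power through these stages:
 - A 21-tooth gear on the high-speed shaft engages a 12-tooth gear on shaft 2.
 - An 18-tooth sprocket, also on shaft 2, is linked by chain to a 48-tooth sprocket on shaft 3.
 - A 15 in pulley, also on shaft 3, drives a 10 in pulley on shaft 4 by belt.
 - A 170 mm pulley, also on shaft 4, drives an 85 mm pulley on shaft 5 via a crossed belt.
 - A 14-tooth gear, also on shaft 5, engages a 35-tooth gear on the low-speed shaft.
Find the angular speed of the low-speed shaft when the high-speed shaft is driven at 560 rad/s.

Gear mesh: ratio = 12/21 = 0.57143, so shaft 2 turns at 560 / 0.57143 = 980 rad/s.
Chain: ratio = 48/18 = 2.6667, so shaft 3 turns at 980 / 2.6667 = 367.5 rad/s.
Belt: ratio = 10/15 = 0.66667, so shaft 4 turns at 367.5 / 0.66667 = 551.25 rad/s.
Belt: ratio = 85/170 = 0.5, so shaft 5 turns at 551.25 / 0.5 = 1102.5 rad/s.
Gear mesh: ratio = 35/14 = 2.5, so the low-speed shaft turns at 1102.5 / 2.5 = 441 rad/s.

441 rad/s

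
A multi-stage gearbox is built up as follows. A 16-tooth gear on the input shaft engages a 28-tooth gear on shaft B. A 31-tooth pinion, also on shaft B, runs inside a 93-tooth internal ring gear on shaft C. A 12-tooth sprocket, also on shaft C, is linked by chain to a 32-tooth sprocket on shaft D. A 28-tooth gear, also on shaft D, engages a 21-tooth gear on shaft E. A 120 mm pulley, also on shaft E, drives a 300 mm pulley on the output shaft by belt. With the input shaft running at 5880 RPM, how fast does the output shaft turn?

the input shaft → shaft B (gear mesh, 28/16): 5880 ÷ 1.75 = 3360 RPM
shaft B → shaft C (internal gear, 93/31): 3360 ÷ 3 = 1120 RPM
shaft C → shaft D (chain, 32/12): 1120 ÷ 2.6667 = 420 RPM
shaft D → shaft E (gear mesh, 21/28): 420 ÷ 0.75 = 560 RPM
shaft E → the output shaft (belt, 300/120): 560 ÷ 2.5 = 224 RPM

224 RPM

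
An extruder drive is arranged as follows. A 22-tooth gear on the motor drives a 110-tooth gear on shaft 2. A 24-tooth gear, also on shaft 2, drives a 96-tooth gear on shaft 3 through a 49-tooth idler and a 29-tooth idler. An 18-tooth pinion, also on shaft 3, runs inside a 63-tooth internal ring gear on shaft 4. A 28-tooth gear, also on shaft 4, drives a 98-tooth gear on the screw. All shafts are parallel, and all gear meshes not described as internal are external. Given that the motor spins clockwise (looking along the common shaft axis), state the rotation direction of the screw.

the motor → shaft 2: external mesh, 1 reversal → CCW.
shaft 2 → shaft 3: driver → idler → idler → driven is 3 external meshes, 3 reversals → CW.
shaft 3 → shaft 4: internal mesh, same direction → CW.
shaft 4 → the screw: external mesh, 1 reversal → CCW.
5 reversals in total — an odd number — so the screw turns opposite to the motor.

anticlockwise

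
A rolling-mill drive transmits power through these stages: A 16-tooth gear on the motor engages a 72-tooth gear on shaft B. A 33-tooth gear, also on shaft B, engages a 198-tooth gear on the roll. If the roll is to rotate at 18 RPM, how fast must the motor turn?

Overall ratio R = 4.5 × 6 = 27.
Required input speed = output speed × R = 18 × 27 = 486 RPM.

486 RPM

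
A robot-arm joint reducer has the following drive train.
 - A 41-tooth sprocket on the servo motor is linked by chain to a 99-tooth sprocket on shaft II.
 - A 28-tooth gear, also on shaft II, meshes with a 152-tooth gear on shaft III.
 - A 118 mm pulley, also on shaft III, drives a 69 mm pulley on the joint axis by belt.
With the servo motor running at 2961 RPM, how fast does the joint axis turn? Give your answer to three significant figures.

386 RPM

Chain: ratio = 99/41 = 2.4146, so shaft II turns at 2961 / 2.4146 = 1226.3 RPM.
Gear mesh: ratio = 152/28 = 5.4286, so shaft III turns at 1226.3 / 5.4286 = 225.89 RPM.
Belt: ratio = 69/118 = 0.58475, so the joint axis turns at 225.89 / 0.58475 = 386.31 RPM.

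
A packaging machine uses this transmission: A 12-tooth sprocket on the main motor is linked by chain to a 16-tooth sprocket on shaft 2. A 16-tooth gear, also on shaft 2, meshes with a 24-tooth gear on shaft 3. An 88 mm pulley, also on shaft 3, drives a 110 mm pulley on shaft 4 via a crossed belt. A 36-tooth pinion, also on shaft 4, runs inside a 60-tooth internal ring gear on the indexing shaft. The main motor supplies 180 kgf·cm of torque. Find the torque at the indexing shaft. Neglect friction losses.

After the chain (16/12): 180 × 1.3333 = 240 kgf·cm
After the gear mesh (24/16): 240 × 1.5 = 360 kgf·cm
After the belt (110/88): 360 × 1.25 = 450 kgf·cm
After the internal gear (60/36): 450 × 1.6667 = 750 kgf·cm

750 kgf·cm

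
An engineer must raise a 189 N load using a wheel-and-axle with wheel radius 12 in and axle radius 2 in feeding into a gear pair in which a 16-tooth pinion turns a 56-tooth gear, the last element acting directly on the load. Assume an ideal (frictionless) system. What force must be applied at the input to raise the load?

9 N

Wheel-and-axle MA = R/r = 12/2 = 6.
Gear pair MA = 56/16 = 3.5.
Combined ideal MA = 6 × 3.5 = 21.
Effort = load / MA = 189 / 21 = 9 N.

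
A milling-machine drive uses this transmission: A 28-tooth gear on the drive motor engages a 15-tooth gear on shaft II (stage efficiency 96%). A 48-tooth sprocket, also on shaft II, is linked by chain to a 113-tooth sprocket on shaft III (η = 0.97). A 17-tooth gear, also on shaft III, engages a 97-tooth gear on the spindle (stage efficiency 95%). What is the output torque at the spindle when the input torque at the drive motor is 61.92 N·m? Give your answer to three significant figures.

394 N·m

gear mesh 15/28 = 0.53571 → τ = 61.92·0.53571·0.96 = 31.845 N·m
chain 113/48 = 2.3542 → τ = 31.845·2.3542·0.97 = 72.718 N·m
gear mesh 97/17 = 5.7059 → τ = 72.718·5.7059·0.95 = 394.18 N·m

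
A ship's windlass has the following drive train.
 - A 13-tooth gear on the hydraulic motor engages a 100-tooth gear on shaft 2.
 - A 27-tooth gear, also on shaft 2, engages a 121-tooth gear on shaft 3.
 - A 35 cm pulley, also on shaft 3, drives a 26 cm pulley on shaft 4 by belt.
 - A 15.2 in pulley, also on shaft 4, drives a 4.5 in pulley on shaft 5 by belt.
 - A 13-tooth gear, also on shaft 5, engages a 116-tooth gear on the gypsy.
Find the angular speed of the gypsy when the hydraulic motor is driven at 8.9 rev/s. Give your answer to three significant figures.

gear mesh 100/13 = 7.6923 → 8.9/7.6923 = 1.157 rev/s
gear mesh 121/27 = 4.4815 → 1.157/4.4815 = 0.25817 rev/s
belt 26/35 = 0.74286 → 0.25817/0.74286 = 0.34754 rev/s
belt 4.5/15.2 = 0.29605 → 0.34754/0.29605 = 1.1739 rev/s
gear mesh 116/13 = 8.9231 → 1.1739/8.9231 = 0.13156 rev/s

0.132 rev/s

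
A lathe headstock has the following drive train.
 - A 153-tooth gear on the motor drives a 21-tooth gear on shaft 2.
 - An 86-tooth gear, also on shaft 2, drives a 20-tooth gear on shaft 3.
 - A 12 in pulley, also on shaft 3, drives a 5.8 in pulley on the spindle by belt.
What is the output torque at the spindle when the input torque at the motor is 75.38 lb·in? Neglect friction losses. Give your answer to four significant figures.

Gear mesh: ratio = 21/153 = 0.13725; torque at shaft 2 = 75.38 × 0.13725 = 10.346 lb·in.
Gear mesh: ratio = 20/86 = 0.23256; torque at shaft 3 = 10.346 × 0.23256 = 2.4061 lb·in.
Belt: ratio = 5.8/12 = 0.48333; torque at the spindle = 2.4061 × 0.48333 = 1.163 lb·in.

1.163 lb·in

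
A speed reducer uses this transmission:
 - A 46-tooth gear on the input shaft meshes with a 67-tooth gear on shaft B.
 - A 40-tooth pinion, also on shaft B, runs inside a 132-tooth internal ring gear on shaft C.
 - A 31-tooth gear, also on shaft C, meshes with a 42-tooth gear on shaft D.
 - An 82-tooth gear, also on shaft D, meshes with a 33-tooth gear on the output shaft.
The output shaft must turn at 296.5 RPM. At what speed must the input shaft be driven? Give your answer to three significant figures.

Overall ratio R = 1.4565 × 3.3 × 1.3548 × 0.40244 = 2.6207.
Required input speed = output speed × R = 296.5 × 2.6207 = 777.04 RPM.

777 RPM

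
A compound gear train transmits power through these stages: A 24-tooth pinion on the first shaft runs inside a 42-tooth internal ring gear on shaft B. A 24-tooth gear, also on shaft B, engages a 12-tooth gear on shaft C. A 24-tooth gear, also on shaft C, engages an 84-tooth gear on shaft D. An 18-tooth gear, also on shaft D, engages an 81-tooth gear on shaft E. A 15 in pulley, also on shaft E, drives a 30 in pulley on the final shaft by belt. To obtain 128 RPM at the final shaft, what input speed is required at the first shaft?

Overall ratio R = 1.75 × 0.5 × 3.5 × 4.5 × 2 = 27.562.
Required input speed = output speed × R = 128 × 27.562 = 3528 RPM.

3528 RPM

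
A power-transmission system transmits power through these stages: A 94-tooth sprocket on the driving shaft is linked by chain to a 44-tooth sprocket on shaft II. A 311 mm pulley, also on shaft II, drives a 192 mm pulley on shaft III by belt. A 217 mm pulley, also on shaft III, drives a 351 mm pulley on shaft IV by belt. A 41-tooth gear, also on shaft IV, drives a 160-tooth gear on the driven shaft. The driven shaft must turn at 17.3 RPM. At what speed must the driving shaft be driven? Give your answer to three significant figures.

31.6 RPM

Overall ratio R = 0.46809 × 0.61736 × 1.6175 × 3.9024 = 1.8241.
Required input speed = output speed × R = 17.3 × 1.8241 = 31.557 RPM.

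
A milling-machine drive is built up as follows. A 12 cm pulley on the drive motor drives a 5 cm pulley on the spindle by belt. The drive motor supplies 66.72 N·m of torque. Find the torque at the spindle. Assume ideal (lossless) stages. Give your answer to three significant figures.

belt 5/12 = 0.41667 → τ = 66.72·0.41667 = 27.8 N·m

27.8 N·m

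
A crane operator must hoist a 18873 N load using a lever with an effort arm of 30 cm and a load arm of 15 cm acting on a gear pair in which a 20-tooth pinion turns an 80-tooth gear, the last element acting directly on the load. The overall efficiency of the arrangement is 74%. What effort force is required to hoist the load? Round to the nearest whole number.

3188 N

Lever MA = effort arm / load arm = 30/15 = 2.
Gear pair MA = 80/20 = 4.
Combined ideal MA = 2 × 4 = 8.
Actual MA = 8 × 0.74 = 5.92.
Effort = load / actual MA = 18873 / 5.92 = 3188 N.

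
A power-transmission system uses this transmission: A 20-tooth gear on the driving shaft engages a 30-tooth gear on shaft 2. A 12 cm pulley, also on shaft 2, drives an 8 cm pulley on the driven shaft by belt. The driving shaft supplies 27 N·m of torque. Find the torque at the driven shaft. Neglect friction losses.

27 N·m

Gear mesh: ratio = 30/20 = 1.5; torque at shaft 2 = 27 × 1.5 = 40.5 N·m.
Belt: ratio = 8/12 = 0.66667; torque at the driven shaft = 40.5 × 0.66667 = 27 N·m.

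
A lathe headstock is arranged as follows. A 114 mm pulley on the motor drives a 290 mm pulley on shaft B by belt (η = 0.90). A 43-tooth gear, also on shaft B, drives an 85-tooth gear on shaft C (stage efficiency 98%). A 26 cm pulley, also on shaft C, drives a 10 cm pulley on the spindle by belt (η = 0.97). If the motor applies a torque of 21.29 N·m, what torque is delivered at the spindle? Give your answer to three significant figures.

35.2 N·m

Belt: ratio = 290/114 = 2.5439; torque at shaft B = 21.29 × 2.5439 × 0.90 = 48.743 N·m.
Gear mesh: ratio = 85/43 = 1.9767; torque at shaft C = 48.743 × 1.9767 × 0.98 = 94.425 N·m.
Belt: ratio = 10/26 = 0.38462; torque at the spindle = 94.425 × 0.38462 × 0.97 = 35.228 N·m.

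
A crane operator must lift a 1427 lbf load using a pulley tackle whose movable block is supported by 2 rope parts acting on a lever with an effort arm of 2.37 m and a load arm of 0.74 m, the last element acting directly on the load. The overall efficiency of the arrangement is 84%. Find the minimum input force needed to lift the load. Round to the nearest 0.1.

265.2 lbf

Block-and-tackle MA = number of supporting rope parts = 2.
Lever MA = effort arm / load arm = 2.37/0.74 = 3.2027.
Combined ideal MA = 2 × 3.2027 = 6.4054.
Actual MA = 6.4054 × 0.84 = 5.3805.
Effort = load / actual MA = 1427 / 5.3805 = 265.21 lbf.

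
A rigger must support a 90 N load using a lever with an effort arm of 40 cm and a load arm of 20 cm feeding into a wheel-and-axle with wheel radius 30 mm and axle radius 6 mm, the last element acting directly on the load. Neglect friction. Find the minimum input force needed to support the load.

Lever MA = effort arm / load arm = 40/20 = 2.
Wheel-and-axle MA = R/r = 30/6 = 5.
Combined ideal MA = 2 × 5 = 10.
Effort = load / MA = 90 / 10 = 9 N.

9 N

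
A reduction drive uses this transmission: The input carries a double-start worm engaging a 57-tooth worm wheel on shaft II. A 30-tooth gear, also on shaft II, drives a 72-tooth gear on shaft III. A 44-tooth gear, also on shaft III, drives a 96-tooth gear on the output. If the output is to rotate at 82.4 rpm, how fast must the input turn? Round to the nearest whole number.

Overall ratio R = 28.5 × 2.4 × 2.1818 = 149.24.
Required input speed = output speed × R = 82.4 × 149.24 = 12297 rpm.

12297 rpm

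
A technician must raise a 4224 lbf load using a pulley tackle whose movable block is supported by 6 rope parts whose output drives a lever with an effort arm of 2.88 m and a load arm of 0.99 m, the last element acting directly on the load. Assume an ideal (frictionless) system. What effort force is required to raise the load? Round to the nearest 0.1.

Block-and-tackle MA = number of supporting rope parts = 6.
Lever MA = effort arm / load arm = 2.88/0.99 = 2.9091.
Combined ideal MA = 6 × 2.9091 = 17.455.
Effort = load / MA = 4224 / 17.455 = 242 lbf.

242.0 lbf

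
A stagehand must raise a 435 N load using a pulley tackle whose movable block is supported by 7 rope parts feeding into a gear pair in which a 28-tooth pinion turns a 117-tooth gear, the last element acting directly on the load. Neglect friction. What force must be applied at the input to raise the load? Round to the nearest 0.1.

Block-and-tackle MA = number of supporting rope parts = 7.
Gear pair MA = 117/28 = 4.1786.
Combined ideal MA = 7 × 4.1786 = 29.25.
Effort = load / MA = 435 / 29.25 = 14.872 N.

14.9 N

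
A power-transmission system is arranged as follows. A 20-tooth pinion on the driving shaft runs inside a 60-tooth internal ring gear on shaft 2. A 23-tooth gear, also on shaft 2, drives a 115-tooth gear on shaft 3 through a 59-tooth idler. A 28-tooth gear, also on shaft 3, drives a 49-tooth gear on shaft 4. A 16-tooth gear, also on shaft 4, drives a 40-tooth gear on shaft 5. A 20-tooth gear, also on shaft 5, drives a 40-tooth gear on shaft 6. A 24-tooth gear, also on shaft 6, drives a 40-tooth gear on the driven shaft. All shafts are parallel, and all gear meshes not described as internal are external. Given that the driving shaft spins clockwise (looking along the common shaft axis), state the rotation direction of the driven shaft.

clockwise

the driving shaft → shaft 2: internal mesh, same direction → CW.
shaft 2 → shaft 3: driver → idler → driven is 2 external meshes, 2 reversals → CW.
shaft 3 → shaft 4: external mesh, 1 reversal → CCW.
shaft 4 → shaft 5: external mesh, 1 reversal → CW.
shaft 5 → shaft 6: external mesh, 1 reversal → CCW.
shaft 6 → the driven shaft: external mesh, 1 reversal → CW.
6 reversals in total — an even number — so the driven shaft turns the same way as the driving shaft.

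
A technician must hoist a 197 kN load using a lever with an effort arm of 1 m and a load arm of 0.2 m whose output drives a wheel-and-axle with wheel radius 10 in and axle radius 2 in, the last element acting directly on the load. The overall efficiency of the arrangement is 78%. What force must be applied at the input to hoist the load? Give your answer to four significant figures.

10.10 kN

Lever MA = effort arm / load arm = 1/0.2 = 5.
Wheel-and-axle MA = R/r = 10/2 = 5.
Combined ideal MA = 5 × 5 = 25.
Actual MA = 25 × 0.78 = 19.5.
Effort = load / actual MA = 197 / 19.5 = 10.103 kN.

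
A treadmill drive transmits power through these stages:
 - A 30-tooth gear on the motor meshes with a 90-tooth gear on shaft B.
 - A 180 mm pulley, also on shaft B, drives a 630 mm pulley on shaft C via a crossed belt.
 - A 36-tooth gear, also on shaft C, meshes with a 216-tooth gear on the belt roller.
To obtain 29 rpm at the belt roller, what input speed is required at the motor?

Overall ratio R = 3 × 3.5 × 6 = 63.
Required input speed = output speed × R = 29 × 63 = 1827 rpm.

1827 rpm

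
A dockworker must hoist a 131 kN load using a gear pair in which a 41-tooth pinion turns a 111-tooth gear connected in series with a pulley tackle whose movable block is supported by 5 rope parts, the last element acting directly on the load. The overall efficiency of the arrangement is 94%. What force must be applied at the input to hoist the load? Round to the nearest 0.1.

Gear pair MA = 111/41 = 2.7073.
Block-and-tackle MA = number of supporting rope parts = 5.
Combined ideal MA = 2.7073 × 5 = 13.537.
Actual MA = 13.537 × 0.94 = 12.724.
Effort = load / actual MA = 131 / 12.724 = 10.295 kN.

10.3 kN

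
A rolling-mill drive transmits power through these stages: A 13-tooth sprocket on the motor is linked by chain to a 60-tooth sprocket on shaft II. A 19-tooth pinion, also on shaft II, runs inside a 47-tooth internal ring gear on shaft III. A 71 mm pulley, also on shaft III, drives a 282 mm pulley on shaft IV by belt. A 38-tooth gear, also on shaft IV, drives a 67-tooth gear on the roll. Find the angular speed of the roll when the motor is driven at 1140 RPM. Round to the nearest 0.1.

chain 60/13 = 4.6154 → 1140/4.6154 = 247 RPM
internal gear 47/19 = 2.4737 → 247/2.4737 = 99.851 RPM
belt 282/71 = 3.9718 → 99.851/3.9718 = 25.14 RPM
gear mesh 67/38 = 1.7632 → 25.14/1.7632 = 14.258 RPM

14.3 RPM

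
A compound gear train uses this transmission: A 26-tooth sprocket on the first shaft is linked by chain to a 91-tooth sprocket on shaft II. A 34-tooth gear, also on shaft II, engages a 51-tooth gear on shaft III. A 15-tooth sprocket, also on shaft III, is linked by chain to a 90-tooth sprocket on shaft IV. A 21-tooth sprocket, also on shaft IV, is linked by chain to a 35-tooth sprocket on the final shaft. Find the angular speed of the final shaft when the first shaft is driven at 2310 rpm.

44 rpm

the first shaft → shaft II (chain, 91/26): 2310 ÷ 3.5 = 660 rpm
shaft II → shaft III (gear mesh, 51/34): 660 ÷ 1.5 = 440 rpm
shaft III → shaft IV (chain, 90/15): 440 ÷ 6 = 73.333 rpm
shaft IV → the final shaft (chain, 35/21): 73.333 ÷ 1.6667 = 44 rpm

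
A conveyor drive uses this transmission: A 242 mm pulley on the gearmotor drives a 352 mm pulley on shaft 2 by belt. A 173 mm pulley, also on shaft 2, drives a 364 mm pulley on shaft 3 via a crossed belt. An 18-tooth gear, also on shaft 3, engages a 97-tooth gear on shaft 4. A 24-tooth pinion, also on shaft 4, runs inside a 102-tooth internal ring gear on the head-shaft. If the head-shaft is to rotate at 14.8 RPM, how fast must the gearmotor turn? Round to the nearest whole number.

1037 RPM

Overall ratio R = 1.4545 × 2.104 × 5.3889 × 4.25 = 70.092.
Required input speed = output speed × R = 14.8 × 70.092 = 1037.4 RPM.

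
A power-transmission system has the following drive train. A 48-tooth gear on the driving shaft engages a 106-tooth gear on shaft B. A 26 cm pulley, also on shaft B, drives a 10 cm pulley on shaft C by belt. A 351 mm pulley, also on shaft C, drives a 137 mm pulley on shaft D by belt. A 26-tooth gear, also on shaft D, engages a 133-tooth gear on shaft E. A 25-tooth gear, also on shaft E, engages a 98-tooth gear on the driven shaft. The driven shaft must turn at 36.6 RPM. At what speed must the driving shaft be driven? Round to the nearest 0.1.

243.3 RPM

Overall ratio R = 2.2083 × 0.38462 × 0.39031 × 5.1154 × 3.92 = 6.6477.
Required input speed = output speed × R = 36.6 × 6.6477 = 243.3 RPM.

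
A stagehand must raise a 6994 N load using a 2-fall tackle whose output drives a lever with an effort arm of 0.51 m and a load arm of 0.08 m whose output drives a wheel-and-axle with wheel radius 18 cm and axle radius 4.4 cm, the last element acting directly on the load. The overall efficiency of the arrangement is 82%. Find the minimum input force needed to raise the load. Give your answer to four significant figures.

Block-and-tackle MA = number of supporting rope parts = 2.
Lever MA = effort arm / load arm = 0.51/0.08 = 6.375.
Wheel-and-axle MA = R/r = 18/4.4 = 4.0909.
Combined ideal MA = 2 × 6.375 × 4.0909 = 52.159.
Actual MA = 52.159 × 0.82 = 42.77.
Effort = load / actual MA = 6994 / 42.77 = 163.52 N.

163.5 N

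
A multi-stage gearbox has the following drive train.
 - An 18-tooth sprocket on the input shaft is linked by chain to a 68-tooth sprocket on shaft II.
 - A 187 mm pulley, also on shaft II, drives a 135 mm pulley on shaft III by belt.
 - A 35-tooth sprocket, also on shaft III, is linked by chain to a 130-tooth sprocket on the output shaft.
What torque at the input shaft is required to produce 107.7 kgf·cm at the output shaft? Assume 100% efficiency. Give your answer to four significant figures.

10.63 kgf·cm

Overall ratio R = 3.7778 × 0.72193 × 3.7143 = 10.13.
Input torque = output torque / R = 107.7 / 10.13 = 10.632 kgf·cm.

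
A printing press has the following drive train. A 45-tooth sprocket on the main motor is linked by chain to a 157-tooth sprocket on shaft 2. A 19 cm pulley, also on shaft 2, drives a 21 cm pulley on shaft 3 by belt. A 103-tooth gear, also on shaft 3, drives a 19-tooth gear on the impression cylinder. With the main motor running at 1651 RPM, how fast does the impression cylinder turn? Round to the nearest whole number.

2321 RPM

Chain: ratio = 157/45 = 3.4889, so shaft 2 turns at 1651 / 3.4889 = 473.22 RPM.
Belt: ratio = 21/19 = 1.1053, so shaft 3 turns at 473.22 / 1.1053 = 428.15 RPM.
Gear mesh: ratio = 19/103 = 0.18447, so the impression cylinder turns at 428.15 / 0.18447 = 2321 RPM.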